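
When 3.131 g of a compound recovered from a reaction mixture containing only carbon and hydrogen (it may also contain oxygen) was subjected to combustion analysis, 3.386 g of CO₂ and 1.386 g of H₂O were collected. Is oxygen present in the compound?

yes

mol C = 3.386 g CO₂ ÷ 44.009 g/mol = 0.076939 mol
mol H = 2 × 1.386 g H₂O ÷ 18.015 g/mol = 0.15387 mol
C and H account for only 1.0792 g of the 3.131 g sample; the remaining 2.0518 g must be oxygen.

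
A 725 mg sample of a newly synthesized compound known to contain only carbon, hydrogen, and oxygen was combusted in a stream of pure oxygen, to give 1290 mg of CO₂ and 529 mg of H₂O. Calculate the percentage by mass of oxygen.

mol C = 1.29 g CO₂ ÷ 44.009 g/mol = 0.02931 mol
mol H = 2 × 0.529 g H₂O ÷ 18.015 g/mol = 0.05873 mol
mass O = 0.725 − (0.3521 + 0.05920) = 0.3137 g → mol O = 0.3137 ÷ 15.999 = 0.01961 mol
mass % O = 0.3137 g ÷ 0.725 g × 100%

43.3%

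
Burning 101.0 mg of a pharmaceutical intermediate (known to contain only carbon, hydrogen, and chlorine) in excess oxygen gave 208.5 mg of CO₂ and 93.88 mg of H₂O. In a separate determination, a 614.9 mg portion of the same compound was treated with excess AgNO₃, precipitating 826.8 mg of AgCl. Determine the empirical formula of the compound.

C5H11Cl

mol C = 0.2085 g CO₂ ÷ 44.009 g/mol = 0.0047377 mol
mol H = 2 × 0.09388 g H₂O ÷ 18.015 g/mol = 0.010422 mol
From the AgCl data: mol Cl per gram of compound = (0.8268 ÷ 143.318) ÷ 0.6149 = 0.0093820 mol/g, so in the 0.1010 g combustion sample mol Cl = 0.00094758 mol
Divide by the smallest (0.00094758 mol): C 5.000, H 10.999, Cl 1.000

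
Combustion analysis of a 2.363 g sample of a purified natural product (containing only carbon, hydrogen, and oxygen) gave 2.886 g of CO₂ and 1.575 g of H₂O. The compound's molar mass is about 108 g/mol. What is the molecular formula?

mol C = 2.886 g CO₂ ÷ 44.009 g/mol = 0.065577 mol
mol H = 2 × 1.575 g H₂O ÷ 18.015 g/mol = 0.17485 mol
mass O = 2.363 − (0.78765 + 0.17625) = 1.3991 g → mol O = 1.3991 ÷ 15.999 = 0.087449 mol
Divide by the smallest (0.065577 mol): C 1.000, H 2.666, O 1.334
Multiplying each by 3 gives whole numbers: C 3.00, H 8.00, O 4.00
Empirical formula: C3H8O4
Empirical-formula mass = 108.09 g/mol; 108 ÷ 108.09 ≈ 1, so the molecular formula is C3H8O4.

C3H8O4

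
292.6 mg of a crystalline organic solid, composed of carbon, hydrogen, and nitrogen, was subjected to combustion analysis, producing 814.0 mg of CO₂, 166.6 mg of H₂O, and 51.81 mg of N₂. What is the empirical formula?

mol C = 0.8140 g CO₂ ÷ 44.009 g/mol = 0.018496 mol
mol H = 2 × 0.1666 g H₂O ÷ 18.015 g/mol = 0.018496 mol
mol N = 2 × 0.05181 g N₂ ÷ 28.014 g/mol = 0.0036989 mol
Divide by the smallest (0.0036989 mol): C 5.001, H 5.000, N 1.000

C5H5N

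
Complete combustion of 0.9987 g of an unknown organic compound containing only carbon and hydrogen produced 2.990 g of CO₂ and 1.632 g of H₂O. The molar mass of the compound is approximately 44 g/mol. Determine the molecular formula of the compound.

mol C = 2.990 g CO₂ ÷ 44.009 g/mol = 0.067941 mol
mol H = 2 × 1.632 g H₂O ÷ 18.015 g/mol = 0.18118 mol
Divide by the smallest (0.067941 mol): C 1.000, H 2.667
Multiplying each by 3 gives whole numbers: C 3.00, H 8.00
Empirical formula: C3H8
Empirical-formula mass = 44.10 g/mol; 44 ÷ 44.10 ≈ 1, so the molecular formula is C3H8.

C3H8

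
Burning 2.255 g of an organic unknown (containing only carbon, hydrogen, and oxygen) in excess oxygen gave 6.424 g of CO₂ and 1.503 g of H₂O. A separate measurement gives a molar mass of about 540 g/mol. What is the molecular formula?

C35H40O5

mol C = 6.424 g CO₂ ÷ 44.009 g/mol = 0.14597 mol
mol H = 2 × 1.503 g H₂O ÷ 18.015 g/mol = 0.16686 mol
mass O = 2.255 − (1.7532 + 0.16820) = 0.33356 g → mol O = 0.33356 ÷ 15.999 = 0.020849 mol
Divide by the smallest (0.020849 mol): C 7.001, H 8.003, O 1.000
Empirical formula: C7H8O
Empirical-formula mass = 108.14 g/mol; 540 ÷ 108.14 ≈ 5, so the molecular formula is C35H40O5.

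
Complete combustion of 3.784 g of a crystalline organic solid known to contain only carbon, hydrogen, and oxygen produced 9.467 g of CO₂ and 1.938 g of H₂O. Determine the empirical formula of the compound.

mol C = 9.467 g CO₂ ÷ 44.009 g/mol = 0.21512 mol
mol H = 2 × 1.938 g H₂O ÷ 18.015 g/mol = 0.21515 mol
mass O = 3.784 − (2.5837 + 0.21688) = 0.98338 g → mol O = 0.98338 ÷ 15.999 = 0.061465 mol
Divide by the smallest (0.061465 mol): C 3.500, H 3.500, O 1.000
Multiplying each by 2 gives whole numbers: C 7.00, H 7.00, O 2.00

C7H7O2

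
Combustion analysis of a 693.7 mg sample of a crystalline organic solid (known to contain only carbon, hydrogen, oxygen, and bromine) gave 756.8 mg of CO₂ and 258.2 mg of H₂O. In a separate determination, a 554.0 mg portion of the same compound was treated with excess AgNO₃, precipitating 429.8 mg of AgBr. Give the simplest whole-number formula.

mol C = 0.7568 g CO₂ ÷ 44.009 g/mol = 0.017196 mol
mol H = 2 × 0.2582 g H₂O ÷ 18.015 g/mol = 0.028665 mol
From the AgBr data: mol Br per gram of compound = (0.4298 ÷ 187.772) ÷ 0.5540 = 0.0041317 mol/g, so in the 0.6937 g combustion sample mol Br = 0.0028661 mol
mass O = 0.6937 − (0.20655 + 0.028894 + 0.22902) = 0.22924 g → mol O = 0.22924 ÷ 15.999 = 0.014329 mol
Divide by the smallest (0.0028661 mol): C 6.000, H 10.001, Br 1.000, O 4.999

C6H10BrO5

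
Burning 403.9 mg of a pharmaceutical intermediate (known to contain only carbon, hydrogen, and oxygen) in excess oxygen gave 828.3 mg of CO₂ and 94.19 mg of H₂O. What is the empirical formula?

C9H5O5

mol C = 0.8283 g CO₂ ÷ 44.009 g/mol = 0.018821 mol
mol H = 2 × 0.09419 g H₂O ÷ 18.015 g/mol = 0.010457 mol
mass O = 0.4039 − (0.22606 + 0.010540) = 0.16730 g → mol O = 0.16730 ÷ 15.999 = 0.010457 mol
Divide by the smallest (0.010457 mol): C 1.800, H 1.000, O 1.000
Multiplying each by 5 gives whole numbers: C 9.00, H 5.00, O 5.00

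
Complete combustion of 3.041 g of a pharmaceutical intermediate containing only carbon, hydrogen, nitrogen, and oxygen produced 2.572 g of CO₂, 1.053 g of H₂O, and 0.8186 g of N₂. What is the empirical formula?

mol C = 2.572 g CO₂ ÷ 44.009 g/mol = 0.058443 mol
mol H = 2 × 1.053 g H₂O ÷ 18.015 g/mol = 0.11690 mol
mol N = 2 × 0.8186 g N₂ ÷ 28.014 g/mol = 0.058442 mol
mass O = 3.041 − (0.70195 + 0.11784 + 0.81860) = 1.4026 g → mol O = 1.4026 ÷ 15.999 = 0.087668 mol
Divide by the smallest (0.058442 mol): C 1.000, H 2.000, N 1.000, O 1.500
Multiplying each by 2 gives whole numbers: C 2.00, H 4.00, N 2.00, O 3.00

C2H4N2O3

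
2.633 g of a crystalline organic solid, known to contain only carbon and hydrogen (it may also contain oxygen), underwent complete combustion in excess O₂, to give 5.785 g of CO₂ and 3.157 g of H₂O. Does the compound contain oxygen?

yes

mol C = 5.785 g CO₂ ÷ 44.009 g/mol = 0.13145 mol
mol H = 2 × 3.157 g H₂O ÷ 18.015 g/mol = 0.35049 mol
C and H account for only 1.9321 g of the 2.633 g sample; the remaining 0.70086 g must be oxygen.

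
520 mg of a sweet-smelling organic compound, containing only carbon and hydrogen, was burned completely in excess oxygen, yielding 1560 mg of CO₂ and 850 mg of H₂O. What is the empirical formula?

C3H8

mol C = 1.56 g CO₂ ÷ 44.009 g/mol = 0.03545 mol
mol H = 2 × 0.850 g H₂O ÷ 18.015 g/mol = 0.09437 mol
Divide by the smallest (0.03545 mol): C 1.000, H 2.662
Multiplying each by 3 gives whole numbers: C 3.00, H 7.99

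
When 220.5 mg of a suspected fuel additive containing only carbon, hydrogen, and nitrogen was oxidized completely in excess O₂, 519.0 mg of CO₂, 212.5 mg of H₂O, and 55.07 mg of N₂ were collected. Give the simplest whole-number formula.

mol C = 0.5190 g CO₂ ÷ 44.009 g/mol = 0.011793 mol
mol H = 2 × 0.2125 g H₂O ÷ 18.015 g/mol = 0.023591 mol
mol N = 2 × 0.05507 g N₂ ÷ 28.014 g/mol = 0.0039316 mol
Divide by the smallest (0.0039316 mol): C 3.000, H 6.000, N 1.000

C3H6N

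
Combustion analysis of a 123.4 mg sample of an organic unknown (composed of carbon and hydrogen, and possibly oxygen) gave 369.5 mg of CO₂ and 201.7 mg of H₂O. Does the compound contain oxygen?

mol C = 0.3695 g CO₂ ÷ 44.009 g/mol = 0.0083960 mol
mol H = 2 × 0.2017 g H₂O ÷ 18.015 g/mol = 0.022392 mol
C and H together account for 0.12342 g — essentially the entire 0.1234 g sample — so the compound contains no oxygen.

no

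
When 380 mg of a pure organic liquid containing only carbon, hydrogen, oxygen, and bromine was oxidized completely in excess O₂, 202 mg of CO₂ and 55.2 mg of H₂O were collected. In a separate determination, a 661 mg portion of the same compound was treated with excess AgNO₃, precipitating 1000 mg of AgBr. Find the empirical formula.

mol C = 0.202 g CO₂ ÷ 44.009 g/mol = 0.004590 mol
mol H = 2 × 0.0552 g H₂O ÷ 18.015 g/mol = 0.006128 mol
From the AgBr data: mol Br per gram of compound = (1.00 ÷ 187.772) ÷ 0.661 = 0.008057 mol/g, so in the 0.380 g combustion sample mol Br = 0.003062 mol
mass O = 0.380 − (0.05513 + 0.006177 + 0.2446) = 0.07406 g → mol O = 0.07406 ÷ 15.999 = 0.004629 mol
Divide by the smallest (0.003062 mol): C 1.499, H 2.002, Br 1.000, O 1.512
Multiplying each by 2 gives whole numbers: C 3.00, H 4.00, Br 2.00, O 3.02

C3H4Br2O3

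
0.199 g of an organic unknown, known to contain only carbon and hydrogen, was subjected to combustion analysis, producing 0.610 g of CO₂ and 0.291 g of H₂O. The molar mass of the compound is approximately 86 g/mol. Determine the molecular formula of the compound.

mol C = 0.610 g CO₂ ÷ 44.009 g/mol = 0.01386 mol
mol H = 2 × 0.291 g H₂O ÷ 18.015 g/mol = 0.03231 mol
Divide by the smallest (0.01386 mol): C 1.000, H 2.331
Multiplying each by 3 gives whole numbers: C 3.00, H 6.99
Empirical formula: C3H7
Empirical-formula mass = 43.09 g/mol; 86 ÷ 43.09 ≈ 2, so the molecular formula is C6H14.

C6H14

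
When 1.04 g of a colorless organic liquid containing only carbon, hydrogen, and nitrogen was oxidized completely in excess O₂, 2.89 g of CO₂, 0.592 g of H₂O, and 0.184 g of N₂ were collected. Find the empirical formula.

C5H5N

mol C = 2.89 g CO₂ ÷ 44.009 g/mol = 0.06567 mol
mol H = 2 × 0.592 g H₂O ÷ 18.015 g/mol = 0.06572 mol
mol N = 2 × 0.184 g N₂ ÷ 28.014 g/mol = 0.01314 mol
Divide by the smallest (0.01314 mol): C 4.999, H 5.003, N 1.000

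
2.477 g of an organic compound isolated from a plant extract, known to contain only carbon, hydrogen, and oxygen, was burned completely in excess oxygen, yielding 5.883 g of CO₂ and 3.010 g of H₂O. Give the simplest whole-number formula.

C4H10O

mol C = 5.883 g CO₂ ÷ 44.009 g/mol = 0.13368 mol
mol H = 2 × 3.010 g H₂O ÷ 18.015 g/mol = 0.33417 mol
mass O = 2.477 − (1.6056 + 0.33684) = 0.53456 g → mol O = 0.53456 ÷ 15.999 = 0.033412 mol
Divide by the smallest (0.033412 mol): C 4.001, H 10.001, O 1.000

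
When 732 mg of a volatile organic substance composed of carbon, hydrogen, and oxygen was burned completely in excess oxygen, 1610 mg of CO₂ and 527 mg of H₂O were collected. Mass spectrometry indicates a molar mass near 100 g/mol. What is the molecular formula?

mol C = 1.61 g CO₂ ÷ 44.009 g/mol = 0.03658 mol
mol H = 2 × 0.527 g H₂O ÷ 18.015 g/mol = 0.05851 mol
mass O = 0.732 − (0.4394 + 0.05897) = 0.2336 g → mol O = 0.2336 ÷ 15.999 = 0.01460 mol
Divide by the smallest (0.01460 mol): C 2.505, H 4.007, O 1.000
Multiplying each by 2 gives whole numbers: C 5.01, H 8.01, O 2.00
Empirical formula: C5H8O2
Empirical-formula mass = 100.12 g/mol; 100 ÷ 100.12 ≈ 1, so the molecular formula is C5H8O2.

C5H8O2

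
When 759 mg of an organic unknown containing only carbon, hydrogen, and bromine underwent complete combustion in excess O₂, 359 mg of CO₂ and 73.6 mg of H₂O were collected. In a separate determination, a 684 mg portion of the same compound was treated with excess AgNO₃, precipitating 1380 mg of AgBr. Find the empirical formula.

CHBr

mol C = 0.359 g CO₂ ÷ 44.009 g/mol = 0.008157 mol
mol H = 2 × 0.0736 g H₂O ÷ 18.015 g/mol = 0.008171 mol
From the AgBr data: mol Br per gram of compound = (1.38 ÷ 187.772) ÷ 0.684 = 0.01074 mol/g, so in the 0.759 g combustion sample mol Br = 0.008155 mol
Divide by the smallest (0.008155 mol): C 1.000, H 1.002, Br 1.000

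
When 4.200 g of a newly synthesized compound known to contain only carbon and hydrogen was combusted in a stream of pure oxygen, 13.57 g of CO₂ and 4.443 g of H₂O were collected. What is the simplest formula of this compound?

mol C = 13.57 g CO₂ ÷ 44.009 g/mol = 0.30835 mol
mol H = 2 × 4.443 g H₂O ÷ 18.015 g/mol = 0.49326 mol
Divide by the smallest (0.30835 mol): C 1.000, H 1.600
Multiplying each by 5 gives whole numbers: C 5.00, H 8.00

C5H8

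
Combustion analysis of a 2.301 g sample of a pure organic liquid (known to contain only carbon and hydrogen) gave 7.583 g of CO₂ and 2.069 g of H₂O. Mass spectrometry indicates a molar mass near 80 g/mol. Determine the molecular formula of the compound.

mol C = 7.583 g CO₂ ÷ 44.009 g/mol = 0.17231 mol
mol H = 2 × 2.069 g H₂O ÷ 18.015 g/mol = 0.22970 mol
Divide by the smallest (0.17231 mol): C 1.000, H 1.333
Multiplying each by 3 gives whole numbers: C 3.00, H 4.00
Empirical formula: C3H4
Empirical-formula mass = 40.06 g/mol; 80 ÷ 40.06 ≈ 2, so the molecular formula is C6H8.

C6H8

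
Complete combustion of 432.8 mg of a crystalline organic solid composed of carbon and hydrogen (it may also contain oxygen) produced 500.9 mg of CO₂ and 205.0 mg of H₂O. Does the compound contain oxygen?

yes

mol C = 0.5009 g CO₂ ÷ 44.009 g/mol = 0.011382 mol
mol H = 2 × 0.2050 g H₂O ÷ 18.015 g/mol = 0.022759 mol
C and H account for only 0.15965 g of the 0.4328 g sample; the remaining 0.27315 g must be oxygen.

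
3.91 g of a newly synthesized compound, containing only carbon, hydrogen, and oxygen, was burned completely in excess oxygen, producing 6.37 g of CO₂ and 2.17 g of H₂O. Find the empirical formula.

C6H10O5

mol C = 6.37 g CO₂ ÷ 44.009 g/mol = 0.1447 mol
mol H = 2 × 2.17 g H₂O ÷ 18.015 g/mol = 0.2409 mol
mass O = 3.91 − (1.739 + 0.2428) = 1.929 g → mol O = 1.929 ÷ 15.999 = 0.1205 mol
Divide by the smallest (0.1205 mol): C 1.201, H 1.998, O 1.000
Multiplying each by 5 gives whole numbers: C 6.00, H 9.99, O 5.00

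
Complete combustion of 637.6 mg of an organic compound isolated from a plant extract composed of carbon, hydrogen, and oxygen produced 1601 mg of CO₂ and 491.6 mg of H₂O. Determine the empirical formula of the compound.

C4H6O

mol C = 1.601 g CO₂ ÷ 44.009 g/mol = 0.036379 mol
mol H = 2 × 0.4916 g H₂O ÷ 18.015 g/mol = 0.054577 mol
mass O = 0.6376 − (0.43695 + 0.055013) = 0.14564 g → mol O = 0.14564 ÷ 15.999 = 0.0091030 mol
Divide by the smallest (0.0091030 mol): C 3.996, H 5.995, O 1.000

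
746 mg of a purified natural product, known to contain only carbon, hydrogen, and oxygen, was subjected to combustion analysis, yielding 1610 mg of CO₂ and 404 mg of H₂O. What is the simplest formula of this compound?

mol C = 1.61 g CO₂ ÷ 44.009 g/mol = 0.03658 mol
mol H = 2 × 0.404 g H₂O ÷ 18.015 g/mol = 0.04485 mol
mass O = 0.746 − (0.4394 + 0.04521) = 0.2614 g → mol O = 0.2614 ÷ 15.999 = 0.01634 mol
Divide by the smallest (0.01634 mol): C 2.239, H 2.745, O 1.000
Multiplying each by 4 gives whole numbers: C 8.96, H 10.98, O 4.00

C9H11O4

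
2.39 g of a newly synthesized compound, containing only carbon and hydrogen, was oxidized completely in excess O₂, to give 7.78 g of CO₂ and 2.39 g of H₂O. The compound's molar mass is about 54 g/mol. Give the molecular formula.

mol C = 7.78 g CO₂ ÷ 44.009 g/mol = 0.1768 mol
mol H = 2 × 2.39 g H₂O ÷ 18.015 g/mol = 0.2653 mol
Divide by the smallest (0.1768 mol): C 1.000, H 1.501
Multiplying each by 2 gives whole numbers: C 2.00, H 3.00
Empirical formula: C2H3
Empirical-formula mass = 27.05 g/mol; 54 ÷ 27.05 ≈ 2, so the molecular formula is C4H6.

C4H6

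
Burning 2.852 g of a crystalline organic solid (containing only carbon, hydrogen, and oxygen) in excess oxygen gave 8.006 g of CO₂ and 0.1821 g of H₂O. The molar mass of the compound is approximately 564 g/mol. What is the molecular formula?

mol C = 8.006 g CO₂ ÷ 44.009 g/mol = 0.18192 mol
mol H = 2 × 0.1821 g H₂O ÷ 18.015 g/mol = 0.020216 mol
mass O = 2.852 − (2.1850 + 0.020378) = 0.64661 g → mol O = 0.64661 ÷ 15.999 = 0.040416 mol
Divide by the smallest (0.020216 mol): C 8.998, H 1.000, O 1.999
Empirical formula: C9HO2
Empirical-formula mass = 141.10 g/mol; 564 ÷ 141.10 ≈ 4, so the molecular formula is C36H4O8.

C36H4O8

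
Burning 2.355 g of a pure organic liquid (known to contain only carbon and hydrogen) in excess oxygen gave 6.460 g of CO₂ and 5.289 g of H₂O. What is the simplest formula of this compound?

CH4

mol C = 6.460 g CO₂ ÷ 44.009 g/mol = 0.14679 mol
mol H = 2 × 5.289 g H₂O ÷ 18.015 g/mol = 0.58718 mol
Divide by the smallest (0.14679 mol): C 1.000, H 4.000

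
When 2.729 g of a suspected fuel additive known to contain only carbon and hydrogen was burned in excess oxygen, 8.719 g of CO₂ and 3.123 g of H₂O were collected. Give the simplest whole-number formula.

C4H7

mol C = 8.719 g CO₂ ÷ 44.009 g/mol = 0.19812 mol
mol H = 2 × 3.123 g H₂O ÷ 18.015 g/mol = 0.34671 mol
Divide by the smallest (0.19812 mol): C 1.000, H 1.750
Multiplying each by 4 gives whole numbers: C 4.00, H 7.00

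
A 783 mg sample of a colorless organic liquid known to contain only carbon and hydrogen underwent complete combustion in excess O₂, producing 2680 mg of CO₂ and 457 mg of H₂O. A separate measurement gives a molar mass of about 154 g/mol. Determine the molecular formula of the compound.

C12H10

mol C = 2.68 g CO₂ ÷ 44.009 g/mol = 0.06090 mol
mol H = 2 × 0.457 g H₂O ÷ 18.015 g/mol = 0.05074 mol
Divide by the smallest (0.05074 mol): C 1.200, H 1.000
Multiplying each by 5 gives whole numbers: C 6.00, H 5.00
Empirical formula: C6H5
Empirical-formula mass = 77.11 g/mol; 154 ÷ 77.11 ≈ 2, so the molecular formula is C12H10.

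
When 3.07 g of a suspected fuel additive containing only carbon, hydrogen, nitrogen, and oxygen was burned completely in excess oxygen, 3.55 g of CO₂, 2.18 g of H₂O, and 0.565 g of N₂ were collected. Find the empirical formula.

C2H6NO2

mol C = 3.55 g CO₂ ÷ 44.009 g/mol = 0.08067 mol
mol H = 2 × 2.18 g H₂O ÷ 18.015 g/mol = 0.2420 mol
mol N = 2 × 0.565 g N₂ ÷ 28.014 g/mol = 0.04034 mol
mass O = 3.07 − (0.9689 + 0.2440 + 0.5650) = 1.292 g → mol O = 1.292 ÷ 15.999 = 0.08077 mol
Divide by the smallest (0.04034 mol): C 2.000, H 6.000, N 1.000, O 2.002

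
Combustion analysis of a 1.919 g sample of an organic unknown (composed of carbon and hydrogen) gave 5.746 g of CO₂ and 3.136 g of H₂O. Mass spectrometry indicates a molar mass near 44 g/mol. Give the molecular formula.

mol C = 5.746 g CO₂ ÷ 44.009 g/mol = 0.13056 mol
mol H = 2 × 3.136 g H₂O ÷ 18.015 g/mol = 0.34815 mol
Divide by the smallest (0.13056 mol): C 1.000, H 2.667
Multiplying each by 3 gives whole numbers: C 3.00, H 8.00
Empirical formula: C3H8
Empirical-formula mass = 44.10 g/mol; 44 ÷ 44.10 ≈ 1, so the molecular formula is C3H8.

C3H8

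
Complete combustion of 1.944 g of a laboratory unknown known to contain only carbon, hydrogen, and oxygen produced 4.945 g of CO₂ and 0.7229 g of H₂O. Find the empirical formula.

mol C = 4.945 g CO₂ ÷ 44.009 g/mol = 0.11236 mol
mol H = 2 × 0.7229 g H₂O ÷ 18.015 g/mol = 0.080255 mol
mass O = 1.944 − (1.3496 + 0.080897) = 0.51351 g → mol O = 0.51351 ÷ 15.999 = 0.032096 mol
Divide by the smallest (0.032096 mol): C 3.501, H 2.500, O 1.000
Multiplying each by 2 gives whole numbers: C 7.00, H 5.00, O 2.00

C7H5O2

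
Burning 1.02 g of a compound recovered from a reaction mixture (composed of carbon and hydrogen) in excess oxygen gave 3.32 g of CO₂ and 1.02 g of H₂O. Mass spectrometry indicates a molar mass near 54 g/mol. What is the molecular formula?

mol C = 3.32 g CO₂ ÷ 44.009 g/mol = 0.07544 mol
mol H = 2 × 1.02 g H₂O ÷ 18.015 g/mol = 0.1132 mol
Divide by the smallest (0.07544 mol): C 1.000, H 1.501
Multiplying each by 2 gives whole numbers: C 2.00, H 3.00
Empirical formula: C2H3
Empirical-formula mass = 27.05 g/mol; 54 ÷ 27.05 ≈ 2, so the molecular formula is C4H6.

C4H6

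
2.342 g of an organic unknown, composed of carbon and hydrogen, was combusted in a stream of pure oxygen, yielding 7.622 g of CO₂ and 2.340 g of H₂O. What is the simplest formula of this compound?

C2H3

mol C = 7.622 g CO₂ ÷ 44.009 g/mol = 0.17319 mol
mol H = 2 × 2.340 g H₂O ÷ 18.015 g/mol = 0.25978 mol
Divide by the smallest (0.17319 mol): C 1.000, H 1.500
Multiplying each by 2 gives whole numbers: C 2.00, H 3.00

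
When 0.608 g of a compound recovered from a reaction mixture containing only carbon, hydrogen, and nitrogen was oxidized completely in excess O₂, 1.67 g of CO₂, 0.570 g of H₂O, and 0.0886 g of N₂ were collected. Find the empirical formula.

mol C = 1.67 g CO₂ ÷ 44.009 g/mol = 0.03795 mol
mol H = 2 × 0.570 g H₂O ÷ 18.015 g/mol = 0.06328 mol
mol N = 2 × 0.0886 g N₂ ÷ 28.014 g/mol = 0.006325 mol
Divide by the smallest (0.006325 mol): C 5.999, H 10.004, N 1.000

C6H10N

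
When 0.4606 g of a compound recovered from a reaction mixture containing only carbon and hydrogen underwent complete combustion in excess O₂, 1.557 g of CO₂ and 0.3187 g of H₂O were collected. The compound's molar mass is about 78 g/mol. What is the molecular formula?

mol C = 1.557 g CO₂ ÷ 44.009 g/mol = 0.035379 mol
mol H = 2 × 0.3187 g H₂O ÷ 18.015 g/mol = 0.035382 mol
Divide by the smallest (0.035379 mol): C 1.000, H 1.000
Empirical formula: CH
Empirical-formula mass = 13.02 g/mol; 78 ÷ 13.02 ≈ 6, so the molecular formula is C6H6.

C6H6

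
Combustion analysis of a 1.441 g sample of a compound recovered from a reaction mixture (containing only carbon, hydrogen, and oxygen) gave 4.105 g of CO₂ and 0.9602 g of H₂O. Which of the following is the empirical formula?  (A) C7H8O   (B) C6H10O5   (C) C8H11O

mol C = 4.105 g CO₂ ÷ 44.009 g/mol = 0.093276 mol
mol H = 2 × 0.9602 g H₂O ÷ 18.015 g/mol = 0.10660 mol
mass O = 1.441 − (1.1203 + 0.10745) = 0.21320 g → mol O = 0.21320 ÷ 15.999 = 0.013326 mol
Divide by the smallest (0.013326 mol): C 7.000, H 7.999, O 1.000

(A) C7H8O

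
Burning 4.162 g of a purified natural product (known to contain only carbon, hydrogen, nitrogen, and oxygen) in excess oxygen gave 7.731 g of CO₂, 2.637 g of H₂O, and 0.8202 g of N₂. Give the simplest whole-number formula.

mol C = 7.731 g CO₂ ÷ 44.009 g/mol = 0.17567 mol
mol H = 2 × 2.637 g H₂O ÷ 18.015 g/mol = 0.29276 mol
mol N = 2 × 0.8202 g N₂ ÷ 28.014 g/mol = 0.058556 mol
mass O = 4.162 − (2.1100 + 0.29510 + 0.82020) = 0.93675 g → mol O = 0.93675 ÷ 15.999 = 0.058550 mol
Divide by the smallest (0.058550 mol): C 3.000, H 5.000, N 1.000, O 1.000

C3H5NO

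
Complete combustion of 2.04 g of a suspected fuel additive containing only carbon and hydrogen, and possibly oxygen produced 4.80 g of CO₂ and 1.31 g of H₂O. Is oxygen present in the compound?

yes

mol C = 4.80 g CO₂ ÷ 44.009 g/mol = 0.1091 mol
mol H = 2 × 1.31 g H₂O ÷ 18.015 g/mol = 0.1454 mol
C and H account for only 1.457 g of the 2.04 g sample; the remaining 0.5834 g must be oxygen.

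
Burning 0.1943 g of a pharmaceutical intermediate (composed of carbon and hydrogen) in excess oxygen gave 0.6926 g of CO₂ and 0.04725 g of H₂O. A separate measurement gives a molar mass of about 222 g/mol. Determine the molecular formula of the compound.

C18H6

mol C = 0.6926 g CO₂ ÷ 44.009 g/mol = 0.015738 mol
mol H = 2 × 0.04725 g H₂O ÷ 18.015 g/mol = 0.0052456 mol
Divide by the smallest (0.0052456 mol): C 3.000, H 1.000
Empirical formula: C3H
Empirical-formula mass = 37.04 g/mol; 222 ÷ 37.04 ≈ 6, so the molecular formula is C18H6.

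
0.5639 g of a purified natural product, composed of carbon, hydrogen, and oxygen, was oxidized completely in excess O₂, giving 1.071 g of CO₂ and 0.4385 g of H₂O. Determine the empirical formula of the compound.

mol C = 1.071 g CO₂ ÷ 44.009 g/mol = 0.024336 mol
mol H = 2 × 0.4385 g H₂O ÷ 18.015 g/mol = 0.048682 mol
mass O = 0.5639 − (0.29230 + 0.049071) = 0.22253 g → mol O = 0.22253 ÷ 15.999 = 0.013909 mol
Divide by the smallest (0.013909 mol): C 1.750, H 3.500, O 1.000
Multiplying each by 4 gives whole numbers: C 7.00, H 14.00, O 4.00

C7H14O4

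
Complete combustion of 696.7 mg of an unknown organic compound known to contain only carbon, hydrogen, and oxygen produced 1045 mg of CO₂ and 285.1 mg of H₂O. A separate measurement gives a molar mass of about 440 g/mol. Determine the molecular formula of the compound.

C15H20O15

mol C = 1.045 g CO₂ ÷ 44.009 g/mol = 0.023745 mol
mol H = 2 × 0.2851 g H₂O ÷ 18.015 g/mol = 0.031651 mol
mass O = 0.6967 − (0.28520 + 0.031905) = 0.37959 g → mol O = 0.37959 ÷ 15.999 = 0.023726 mol
Divide by the smallest (0.023726 mol): C 1.001, H 1.334, O 1.000
Multiplying each by 3 gives whole numbers: C 3.00, H 4.00, O 3.00
Empirical formula: C3H4O3
Empirical-formula mass = 88.06 g/mol; 440 ÷ 88.06 ≈ 5, so the molecular formula is C15H20O15.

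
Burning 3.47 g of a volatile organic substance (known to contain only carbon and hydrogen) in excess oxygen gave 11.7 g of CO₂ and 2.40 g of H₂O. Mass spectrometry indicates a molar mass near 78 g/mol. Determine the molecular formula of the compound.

C6H6

mol C = 11.7 g CO₂ ÷ 44.009 g/mol = 0.2659 mol
mol H = 2 × 2.40 g H₂O ÷ 18.015 g/mol = 0.2664 mol
Divide by the smallest (0.2659 mol): C 1.000, H 1.002
Empirical formula: CH
Empirical-formula mass = 13.02 g/mol; 78 ÷ 13.02 ≈ 6, so the molecular formula is C6H6.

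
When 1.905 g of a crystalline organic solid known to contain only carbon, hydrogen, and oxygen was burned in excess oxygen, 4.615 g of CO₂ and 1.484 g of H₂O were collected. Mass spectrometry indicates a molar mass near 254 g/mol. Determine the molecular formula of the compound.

C14H22O4

mol C = 4.615 g CO₂ ÷ 44.009 g/mol = 0.10486 mol
mol H = 2 × 1.484 g H₂O ÷ 18.015 g/mol = 0.16475 mol
mass O = 1.905 − (1.2595 + 0.16607) = 0.47940 g → mol O = 0.47940 ÷ 15.999 = 0.029964 mol
Divide by the smallest (0.029964 mol): C 3.500, H 5.498, O 1.000
Multiplying each by 2 gives whole numbers: C 7.00, H 11.00, O 2.00
Empirical formula: C7H11O2
Empirical-formula mass = 127.16 g/mol; 254 ÷ 127.16 ≈ 2, so the molecular formula is C14H22O4.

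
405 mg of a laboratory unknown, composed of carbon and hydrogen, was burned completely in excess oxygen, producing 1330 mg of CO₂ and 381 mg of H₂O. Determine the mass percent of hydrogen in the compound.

10.5%

mol C = 1.33 g CO₂ ÷ 44.009 g/mol = 0.03022 mol
mol H = 2 × 0.381 g H₂O ÷ 18.015 g/mol = 0.04230 mol
mass % H = 0.04264 g ÷ 0.405 g × 100%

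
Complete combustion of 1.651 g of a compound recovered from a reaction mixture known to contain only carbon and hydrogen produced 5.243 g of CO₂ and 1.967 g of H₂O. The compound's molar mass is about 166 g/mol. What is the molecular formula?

C12H22

mol C = 5.243 g CO₂ ÷ 44.009 g/mol = 0.11913 mol
mol H = 2 × 1.967 g H₂O ÷ 18.015 g/mol = 0.21837 mol
Divide by the smallest (0.11913 mol): C 1.000, H 1.833
Multiplying each by 6 gives whole numbers: C 6.00, H 11.00
Empirical formula: C6H11
Empirical-formula mass = 83.15 g/mol; 166 ÷ 83.15 ≈ 2, so the molecular formula is C12H22.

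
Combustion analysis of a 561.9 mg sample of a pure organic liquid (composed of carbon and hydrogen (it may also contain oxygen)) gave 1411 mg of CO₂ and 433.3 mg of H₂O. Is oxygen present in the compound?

mol C = 1.411 g CO₂ ÷ 44.009 g/mol = 0.032062 mol
mol H = 2 × 0.4333 g H₂O ÷ 18.015 g/mol = 0.048104 mol
C and H account for only 0.43358 g of the 0.5619 g sample; the remaining 0.12832 g must be oxygen.

yes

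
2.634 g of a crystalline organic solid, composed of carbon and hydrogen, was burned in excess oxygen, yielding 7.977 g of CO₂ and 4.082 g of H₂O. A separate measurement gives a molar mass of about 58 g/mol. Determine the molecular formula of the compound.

C4H10

mol C = 7.977 g CO₂ ÷ 44.009 g/mol = 0.18126 mol
mol H = 2 × 4.082 g H₂O ÷ 18.015 g/mol = 0.45318 mol
Divide by the smallest (0.18126 mol): C 1.000, H 2.500
Multiplying each by 2 gives whole numbers: C 2.00, H 5.00
Empirical formula: C2H5
Empirical-formula mass = 29.06 g/mol; 58 ÷ 29.06 ≈ 2, so the molecular formula is C4H10.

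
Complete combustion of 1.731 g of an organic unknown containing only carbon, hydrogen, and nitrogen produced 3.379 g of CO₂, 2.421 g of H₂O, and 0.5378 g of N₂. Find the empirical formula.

C2H7N

mol C = 3.379 g CO₂ ÷ 44.009 g/mol = 0.076780 mol
mol H = 2 × 2.421 g H₂O ÷ 18.015 g/mol = 0.26878 mol
mol N = 2 × 0.5378 g N₂ ÷ 28.014 g/mol = 0.038395 mol
Divide by the smallest (0.038395 mol): C 2.000, H 7.000, N 1.000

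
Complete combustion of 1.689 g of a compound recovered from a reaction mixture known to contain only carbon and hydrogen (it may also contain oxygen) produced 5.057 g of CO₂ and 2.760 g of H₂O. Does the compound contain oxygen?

mol C = 5.057 g CO₂ ÷ 44.009 g/mol = 0.11491 mol
mol H = 2 × 2.760 g H₂O ÷ 18.015 g/mol = 0.30641 mol
C and H together account for 1.6890 g — essentially the entire 1.689 g sample — so the compound contains no oxygen.

no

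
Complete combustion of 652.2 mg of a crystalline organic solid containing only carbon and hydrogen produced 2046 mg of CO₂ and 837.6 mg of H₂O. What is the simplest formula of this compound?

CH2

mol C = 2.046 g CO₂ ÷ 44.009 g/mol = 0.046490 mol
mol H = 2 × 0.8376 g H₂O ÷ 18.015 g/mol = 0.092989 mol
Divide by the smallest (0.046490 mol): C 1.000, H 2.000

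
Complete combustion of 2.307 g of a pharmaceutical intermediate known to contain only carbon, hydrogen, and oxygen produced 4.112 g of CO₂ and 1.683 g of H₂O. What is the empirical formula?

C3H6O2

mol C = 4.112 g CO₂ ÷ 44.009 g/mol = 0.093435 mol
mol H = 2 × 1.683 g H₂O ÷ 18.015 g/mol = 0.18684 mol
mass O = 2.307 − (1.1223 + 0.18834) = 0.99641 g → mol O = 0.99641 ÷ 15.999 = 0.062279 mol
Divide by the smallest (0.062279 mol): C 1.500, H 3.000, O 1.000
Multiplying each by 2 gives whole numbers: C 3.00, H 6.00, O 2.00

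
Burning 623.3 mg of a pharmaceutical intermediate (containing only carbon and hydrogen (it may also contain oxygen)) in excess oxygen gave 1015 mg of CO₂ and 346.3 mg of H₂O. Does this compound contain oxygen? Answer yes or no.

mol C = 1.015 g CO₂ ÷ 44.009 g/mol = 0.023063 mol
mol H = 2 × 0.3463 g H₂O ÷ 18.015 g/mol = 0.038446 mol
C and H account for only 0.31577 g of the 0.6233 g sample; the remaining 0.30753 g must be oxygen.

yes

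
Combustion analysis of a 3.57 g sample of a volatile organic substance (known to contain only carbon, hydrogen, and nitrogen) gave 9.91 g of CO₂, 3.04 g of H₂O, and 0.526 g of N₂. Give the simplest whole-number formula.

C6H9N

mol C = 9.91 g CO₂ ÷ 44.009 g/mol = 0.2252 mol
mol H = 2 × 3.04 g H₂O ÷ 18.015 g/mol = 0.3375 mol
mol N = 2 × 0.526 g N₂ ÷ 28.014 g/mol = 0.03755 mol
Divide by the smallest (0.03755 mol): C 5.996, H 8.987, N 1.000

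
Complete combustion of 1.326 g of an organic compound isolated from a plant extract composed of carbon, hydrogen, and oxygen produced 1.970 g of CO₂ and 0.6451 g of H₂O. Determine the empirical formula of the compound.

C5H8O5

mol C = 1.970 g CO₂ ÷ 44.009 g/mol = 0.044764 mol
mol H = 2 × 0.6451 g H₂O ÷ 18.015 g/mol = 0.071618 mol
mass O = 1.326 − (0.53766 + 0.072191) = 0.71615 g → mol O = 0.71615 ÷ 15.999 = 0.044762 mol
Divide by the smallest (0.044762 mol): C 1.000, H 1.600, O 1.000
Multiplying each by 5 gives whole numbers: C 5.00, H 8.00, O 5.00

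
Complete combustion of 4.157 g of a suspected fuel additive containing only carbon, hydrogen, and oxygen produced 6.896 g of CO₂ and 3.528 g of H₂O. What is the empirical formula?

C4H10O3

mol C = 6.896 g CO₂ ÷ 44.009 g/mol = 0.15670 mol
mol H = 2 × 3.528 g H₂O ÷ 18.015 g/mol = 0.39167 mol
mass O = 4.157 − (1.8821 + 0.39481) = 1.8801 g → mol O = 1.8801 ÷ 15.999 = 0.11752 mol
Divide by the smallest (0.11752 mol): C 1.333, H 3.333, O 1.000
Multiplying each by 3 gives whole numbers: C 4.00, H 10.00, O 3.00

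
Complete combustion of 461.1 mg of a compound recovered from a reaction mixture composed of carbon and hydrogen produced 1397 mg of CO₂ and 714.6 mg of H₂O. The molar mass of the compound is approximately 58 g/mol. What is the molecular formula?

C4H10

mol C = 1.397 g CO₂ ÷ 44.009 g/mol = 0.031744 mol
mol H = 2 × 0.7146 g H₂O ÷ 18.015 g/mol = 0.079334 mol
Divide by the smallest (0.031744 mol): C 1.000, H 2.499
Multiplying each by 2 gives whole numbers: C 2.00, H 5.00
Empirical formula: C2H5
Empirical-formula mass = 29.06 g/mol; 58 ÷ 29.06 ≈ 2, so the molecular formula is C4H10.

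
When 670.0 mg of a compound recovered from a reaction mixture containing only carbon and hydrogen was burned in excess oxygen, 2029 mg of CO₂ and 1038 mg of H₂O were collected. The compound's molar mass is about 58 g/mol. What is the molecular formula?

mol C = 2.029 g CO₂ ÷ 44.009 g/mol = 0.046104 mol
mol H = 2 × 1.038 g H₂O ÷ 18.015 g/mol = 0.11524 mol
Divide by the smallest (0.046104 mol): C 1.000, H 2.499
Multiplying each by 2 gives whole numbers: C 2.00, H 5.00
Empirical formula: C2H5
Empirical-formula mass = 29.06 g/mol; 58 ÷ 29.06 ≈ 2, so the molecular formula is C4H10.

C4H10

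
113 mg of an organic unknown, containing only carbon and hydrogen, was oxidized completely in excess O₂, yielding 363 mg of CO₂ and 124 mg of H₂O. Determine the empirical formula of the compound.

C3H5

mol C = 0.363 g CO₂ ÷ 44.009 g/mol = 0.008248 mol
mol H = 2 × 0.124 g H₂O ÷ 18.015 g/mol = 0.01377 mol
Divide by the smallest (0.008248 mol): C 1.000, H 1.669
Multiplying each by 3 gives whole numbers: C 3.00, H 5.01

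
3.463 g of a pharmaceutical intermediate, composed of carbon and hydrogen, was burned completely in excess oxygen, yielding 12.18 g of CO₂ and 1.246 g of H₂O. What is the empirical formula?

C2H

mol C = 12.18 g CO₂ ÷ 44.009 g/mol = 0.27676 mol
mol H = 2 × 1.246 g H₂O ÷ 18.015 g/mol = 0.13833 mol
Divide by the smallest (0.13833 mol): C 2.001, H 1.000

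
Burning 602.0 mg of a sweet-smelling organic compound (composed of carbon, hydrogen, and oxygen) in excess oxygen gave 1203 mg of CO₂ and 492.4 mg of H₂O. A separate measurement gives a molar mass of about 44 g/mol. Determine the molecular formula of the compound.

C2H4O

mol C = 1.203 g CO₂ ÷ 44.009 g/mol = 0.027335 mol
mol H = 2 × 0.4924 g H₂O ÷ 18.015 g/mol = 0.054666 mol
mass O = 0.6020 − (0.32832 + 0.055103) = 0.21857 g → mol O = 0.21857 ÷ 15.999 = 0.013662 mol
Divide by the smallest (0.013662 mol): C 2.001, H 4.001, O 1.000
Empirical formula: C2H4O
Empirical-formula mass = 44.05 g/mol; 44 ÷ 44.05 ≈ 1, so the molecular formula is C2H4O.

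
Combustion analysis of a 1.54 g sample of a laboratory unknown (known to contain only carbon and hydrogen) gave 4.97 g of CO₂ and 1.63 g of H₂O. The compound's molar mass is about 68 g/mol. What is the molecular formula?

mol C = 4.97 g CO₂ ÷ 44.009 g/mol = 0.1129 mol
mol H = 2 × 1.63 g H₂O ÷ 18.015 g/mol = 0.1810 mol
Divide by the smallest (0.1129 mol): C 1.000, H 1.602
Multiplying each by 5 gives whole numbers: C 5.00, H 8.01
Empirical formula: C5H8
Empirical-formula mass = 68.12 g/mol; 68 ÷ 68.12 ≈ 1, so the molecular formula is C5H8.

C5H8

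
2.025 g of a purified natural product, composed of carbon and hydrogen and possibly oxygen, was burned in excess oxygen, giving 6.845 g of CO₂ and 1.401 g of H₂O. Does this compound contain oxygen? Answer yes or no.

no

mol C = 6.845 g CO₂ ÷ 44.009 g/mol = 0.15554 mol
mol H = 2 × 1.401 g H₂O ÷ 18.015 g/mol = 0.15554 mol
C and H together account for 2.0249 g — essentially the entire 2.025 g sample — so the compound contains no oxygen.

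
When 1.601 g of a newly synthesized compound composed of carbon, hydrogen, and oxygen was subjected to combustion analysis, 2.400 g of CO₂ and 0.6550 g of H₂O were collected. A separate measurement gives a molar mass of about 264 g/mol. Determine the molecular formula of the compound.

mol C = 2.400 g CO₂ ÷ 44.009 g/mol = 0.054534 mol
mol H = 2 × 0.6550 g H₂O ÷ 18.015 g/mol = 0.072717 mol
mass O = 1.601 − (0.65501 + 0.073299) = 0.87269 g → mol O = 0.87269 ÷ 15.999 = 0.054547 mol
Divide by the smallest (0.054534 mol): C 1.000, H 1.333, O 1.000
Multiplying each by 3 gives whole numbers: C 3.00, H 4.00, O 3.00
Empirical formula: C3H4O3
Empirical-formula mass = 88.06 g/mol; 264 ÷ 88.06 ≈ 3, so the molecular formula is C9H12O9.

C9H12O9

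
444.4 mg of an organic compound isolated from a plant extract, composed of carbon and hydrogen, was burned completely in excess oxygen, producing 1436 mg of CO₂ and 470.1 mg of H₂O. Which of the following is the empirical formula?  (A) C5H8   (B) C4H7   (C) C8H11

mol C = 1.436 g CO₂ ÷ 44.009 g/mol = 0.032630 mol
mol H = 2 × 0.4701 g H₂O ÷ 18.015 g/mol = 0.052190 mol
Divide by the smallest (0.032630 mol): C 1.000, H 1.599
Multiplying each by 5 gives whole numbers: C 5.00, H 8.00

(A) C5H8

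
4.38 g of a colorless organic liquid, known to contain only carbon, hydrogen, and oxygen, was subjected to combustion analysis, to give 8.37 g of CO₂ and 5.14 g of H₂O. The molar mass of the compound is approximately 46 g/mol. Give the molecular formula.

mol C = 8.37 g CO₂ ÷ 44.009 g/mol = 0.1902 mol
mol H = 2 × 5.14 g H₂O ÷ 18.015 g/mol = 0.5706 mol
mass O = 4.38 − (2.284 + 0.5752) = 1.520 g → mol O = 1.520 ÷ 15.999 = 0.09503 mol
Divide by the smallest (0.09503 mol): C 2.001, H 6.005, O 1.000
Empirical formula: C2H6O
Empirical-formula mass = 46.07 g/mol; 46 ÷ 46.07 ≈ 1, so the molecular formula is C2H6O.

C2H6O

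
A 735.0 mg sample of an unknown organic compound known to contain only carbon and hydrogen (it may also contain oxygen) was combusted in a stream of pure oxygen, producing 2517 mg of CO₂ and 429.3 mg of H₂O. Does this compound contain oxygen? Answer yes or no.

no

mol C = 2.517 g CO₂ ÷ 44.009 g/mol = 0.057193 mol
mol H = 2 × 0.4293 g H₂O ÷ 18.015 g/mol = 0.047660 mol
C and H together account for 0.73498 g — essentially the entire 0.7350 g sample — so the compound contains no oxygen.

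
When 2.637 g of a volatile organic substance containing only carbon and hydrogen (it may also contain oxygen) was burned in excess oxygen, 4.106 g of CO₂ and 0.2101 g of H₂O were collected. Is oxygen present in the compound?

yes

mol C = 4.106 g CO₂ ÷ 44.009 g/mol = 0.093299 mol
mol H = 2 × 0.2101 g H₂O ÷ 18.015 g/mol = 0.023325 mol
C and H account for only 1.1441 g of the 2.637 g sample; the remaining 1.4929 g must be oxygen.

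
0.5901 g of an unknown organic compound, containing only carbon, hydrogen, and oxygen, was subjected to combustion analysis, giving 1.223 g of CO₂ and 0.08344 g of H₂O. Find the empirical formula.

mol C = 1.223 g CO₂ ÷ 44.009 g/mol = 0.027790 mol
mol H = 2 × 0.08344 g H₂O ÷ 18.015 g/mol = 0.0092634 mol
mass O = 0.5901 − (0.33378 + 0.0093375) = 0.24698 g → mol O = 0.24698 ÷ 15.999 = 0.015437 mol
Divide by the smallest (0.0092634 mol): C 3.000, H 1.000, O 1.666
Multiplying each by 3 gives whole numbers: C 9.00, H 3.00, O 5.00

C9H3O5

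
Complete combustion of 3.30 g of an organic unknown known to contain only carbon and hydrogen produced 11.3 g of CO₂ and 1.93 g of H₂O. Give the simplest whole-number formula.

C6H5

mol C = 11.3 g CO₂ ÷ 44.009 g/mol = 0.2568 mol
mol H = 2 × 1.93 g H₂O ÷ 18.015 g/mol = 0.2143 mol
Divide by the smallest (0.2143 mol): C 1.198, H 1.000
Multiplying each by 5 gives whole numbers: C 5.99, H 5.00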